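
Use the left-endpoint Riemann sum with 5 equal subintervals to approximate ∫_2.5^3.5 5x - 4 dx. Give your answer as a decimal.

Δx = (3.5 − 2.5)/5 = 0.2.
Left endpoints: 2.5, 2.7, 2.9, 3.1, 3.3.
f(2.5) = 8.5, f(2.7) = 9.5, f(2.9) = 10.5, f(3.1) = 11.5, f(3.3) = 12.5.
Sum = Δx · [f(2.5) + f(2.7) + f(2.9) + f(3.1) + f(3.3)].
Sum = 10.5.

10.5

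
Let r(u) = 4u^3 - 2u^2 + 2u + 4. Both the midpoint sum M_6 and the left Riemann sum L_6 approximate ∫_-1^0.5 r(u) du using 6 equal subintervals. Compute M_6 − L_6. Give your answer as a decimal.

M_6 = 3.6015625.
L_6 = 2.359375.
M_6 − L_6 = 1.2421875.

1.2421875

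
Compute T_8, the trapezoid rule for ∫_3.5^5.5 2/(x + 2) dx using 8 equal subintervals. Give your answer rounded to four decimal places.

0.6205

Δx = (5.5 − 3.5)/8 = 0.25.
f(3.5) = 4/11, f(3.75) = 8/23, f(4) = 1/3, f(4.25) = 0.32, f(4.5) = 4/13, f(4.75) = 8/27, f(5) = 2/7, f(5.25) = 8/29, f(5.5) = 4/15.
T_8 = (Δx/2)·[f(x_0) + 2f(x_1) + ... + 2f(x_{7}) + f(x_8)].
Sum ≈ 0.6205.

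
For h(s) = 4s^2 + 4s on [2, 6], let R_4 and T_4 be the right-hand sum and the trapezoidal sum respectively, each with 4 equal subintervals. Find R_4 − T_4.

R_4 = 416.
T_4 = 344.
R_4 − T_4 = 72.

72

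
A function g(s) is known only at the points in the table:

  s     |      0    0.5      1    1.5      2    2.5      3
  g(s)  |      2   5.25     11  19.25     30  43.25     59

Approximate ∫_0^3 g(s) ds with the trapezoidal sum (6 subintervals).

Δs = 0.5.
T_6 = (0.5/2)·[2 + 2·5.25 + 2·11 + 2·19.25 + 2·30 + 2·43.25 + 59] = 69.625.

69.625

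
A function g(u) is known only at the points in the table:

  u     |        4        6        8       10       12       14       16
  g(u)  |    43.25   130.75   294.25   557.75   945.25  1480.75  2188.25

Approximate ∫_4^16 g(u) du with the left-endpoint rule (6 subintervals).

6904

Δu = 2.
Sum = 2·[43.25 + 130.75 + 294.25 + 557.75 + 945.25 + 1480.75] = 6904.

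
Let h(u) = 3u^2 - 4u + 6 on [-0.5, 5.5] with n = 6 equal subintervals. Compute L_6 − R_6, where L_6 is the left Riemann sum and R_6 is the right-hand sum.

-66

L_6 = 112.5.
R_6 = 178.5.
L_6 − R_6 = -66.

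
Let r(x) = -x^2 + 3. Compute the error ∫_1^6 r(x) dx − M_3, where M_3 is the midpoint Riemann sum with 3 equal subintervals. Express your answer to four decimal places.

Exact integral: ∫_1^6 r(x) dx ≈ -56.666667.
M_3 ≈ -55.509259.
Error ≈ -56.666667 − (-55.509259) ≈ -1.1574.

-1.1574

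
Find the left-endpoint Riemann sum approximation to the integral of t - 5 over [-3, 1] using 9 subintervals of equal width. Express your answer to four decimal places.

Δt = (1 − (-3))/9 = 4/9.
Left endpoints: -3, -23/9, -19/9, -5/3, -11/9, -7/9, -1/3, 1/9, 5/9.
f(-3) = -8, f(-23/9) = -68/9, f(-19/9) = -64/9, f(-5/3) = -20/3, f(-11/9) = -56/9, f(-7/9) = -52/9, f(-1/3) = -16/3, f(1/9) = -44/9, f(5/9) = -40/9.
Sum = Δt · [f(-3) + f(-23/9) + f(-19/9) + ...].
Sum ≈ -24.8889.

-24.8889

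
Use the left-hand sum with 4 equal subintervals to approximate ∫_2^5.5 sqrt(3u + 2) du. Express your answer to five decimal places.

11.99837

Δu = (5.5 − 2)/4 = 0.875.
Left endpoints: 2, 2.875, 3.75, 4.625.
f(2) ≈ 2.82843, f(2.875) ≈ 3.25960, f(3.75) ≈ 3.64005, f(4.625) ≈ 3.98434.
Sum = Δu · [f(2) + f(2.875) + f(3.75) + f(4.625)].
Sum ≈ 11.99837.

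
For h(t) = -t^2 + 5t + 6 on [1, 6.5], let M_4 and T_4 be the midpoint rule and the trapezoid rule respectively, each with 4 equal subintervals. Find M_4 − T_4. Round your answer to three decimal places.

2.600

M_4 ≈ 45.78320.
T_4 = 43.18359375.
M_4 − T_4 ≈ 2.600.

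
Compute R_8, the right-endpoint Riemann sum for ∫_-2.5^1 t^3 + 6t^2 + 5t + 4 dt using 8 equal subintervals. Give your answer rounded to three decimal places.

Δt = (1 − (-2.5))/8 = 0.4375.
Right endpoints: -2.0625, -1.625, -1.1875, -0.75, -0.3125, 0.125, 0.5625, 1.
f(-2.0625) = 42751/4096, f(-1.625) = 3803/512, f(-1.1875) = 19861/4096, f(-0.75) = 3.203125, f(-0.3125) = 12259/4096, f(0.125) = 2417/512, f(0.5625) = 36409/4096, f(1) = 16.
Sum = Δt · [f(-2.0625) + f(-1.625) + f(-1.1875) + ...].
Sum ≈ 25.602.

25.602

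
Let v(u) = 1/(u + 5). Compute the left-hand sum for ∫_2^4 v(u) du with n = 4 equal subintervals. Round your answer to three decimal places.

Δu = (4 − 2)/4 = 0.5.
Left endpoints: 2, 2.5, 3, 3.5.
v(2) = 1/7, v(2.5) = 2/15, v(3) = 0.125, v(3.5) = 2/17.
Sum = Δu · [v(2) + v(2.5) + v(3) + v(3.5)].
Sum ≈ 0.259.

0.259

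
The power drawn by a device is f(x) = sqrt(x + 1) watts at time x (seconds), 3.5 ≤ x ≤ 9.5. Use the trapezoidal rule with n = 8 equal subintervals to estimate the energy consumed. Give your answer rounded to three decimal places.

16.315

Δx = (9.5 − 3.5)/8 = 0.75.
f(3.5) ≈ 2.121, f(4.25) ≈ 2.291, f(5) ≈ 2.449, f(5.75) ≈ 2.598, f(6.5) ≈ 2.739, f(7.25) ≈ 2.872, f(8) ≈ 3.000, f(8.75) ≈ 3.122, f(9.5) ≈ 3.240.
T_8 = (Δx/2)·[f(x_0) + 2f(x_1) + ... + 2f(x_{7}) + f(x_8)].
Sum ≈ 16.315.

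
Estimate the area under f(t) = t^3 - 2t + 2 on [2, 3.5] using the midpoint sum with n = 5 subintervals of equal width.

28.1728125

Δt = (3.5 − 2)/5 = 0.3.
Midpoints: 2.15, 2.45, 2.75, 3.05, 3.35.
f(2.15) = 7.638375, f(2.45) = 11.806125, f(2.75) = 17.296875, f(3.05) = 24.272625, f(3.35) = 32.895375.
Sum = Δt · [f(2.15) + f(2.45) + f(2.75) + f(3.05) + f(3.35)].
Sum = 28.1728125.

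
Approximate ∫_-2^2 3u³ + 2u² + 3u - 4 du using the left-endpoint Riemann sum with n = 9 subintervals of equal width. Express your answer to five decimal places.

-18.40329

Δu = (2 − (-2))/9 = 4/9.
Left endpoints: -2, -14/9, -10/9, -2/3, -2/9, 2/9, 2/3, 10/9, 14/9.
f(-2) = -26, f(-14/9) = -3674/243, f(-10/9) = -2182/243, f(-2/3) = -6, f(-2/9) = -1118/243, f(2/9) = -778/243, f(2/3) = -2/9, f(10/9) = 1438/243, f(14/9) = 4082/243.
Sum = Δu · [f(-2) + f(-14/9) + f(-10/9) + ...].
Sum ≈ -18.40329.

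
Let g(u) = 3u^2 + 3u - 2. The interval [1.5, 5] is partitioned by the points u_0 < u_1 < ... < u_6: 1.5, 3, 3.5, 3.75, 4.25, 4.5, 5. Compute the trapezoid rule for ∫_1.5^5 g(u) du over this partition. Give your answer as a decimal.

150.640625

Subinterval widths: 1.5, 0.5, 0.25, 0.5, 0.25, 0.5.
g(1.5) = 9.25, g(3) = 34, g(3.5) = 45.25, g(3.75) = 51.4375, g(4.25) = 64.9375, g(4.5) = 72.25, g(5) = 88.
On each subinterval the trapezoid contributes (Δu_i/2)·[g(u_{i-1}) + g(u_i)].
Sum = 150.640625.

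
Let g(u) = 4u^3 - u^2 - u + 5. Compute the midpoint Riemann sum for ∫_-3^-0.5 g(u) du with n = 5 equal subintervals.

Δu = (-0.5 − (-3))/5 = 0.5.
Midpoints: -2.75, -2.25, -1.75, -1.25, -0.75.
g(-2.75) = -83, g(-2.25) = -43.375, g(-1.75) = -17.75, g(-1.25) = -3.125, g(-0.75) = 3.5.
Sum = Δu · [g(-2.75) + g(-2.25) + g(-1.75) + g(-1.25) + g(-0.75)].
Sum = -71.875.

-71.875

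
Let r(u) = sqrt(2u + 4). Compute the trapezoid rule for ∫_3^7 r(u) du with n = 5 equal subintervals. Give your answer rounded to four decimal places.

Δu = (7 − 3)/5 = 0.8.
r(3) ≈ 3.1623, r(3.8) ≈ 3.4059, r(4.6) ≈ 3.6332, r(5.4) ≈ 3.8471, r(6.2) ≈ 4.0497, r(7) ≈ 4.2426.
T_5 = (Δu/2)·[r(u_0) + 2r(u_1) + ... + 2r(u_{4}) + r(u_5)].
Sum ≈ 14.9106.

14.9106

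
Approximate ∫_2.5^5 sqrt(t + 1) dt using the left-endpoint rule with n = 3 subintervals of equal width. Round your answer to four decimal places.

5.1879

Δt = (5 − 2.5)/3 = 5/6.
Left endpoints: 2.5, 10/3, 25/6.
f(2.5) ≈ 1.8708, f(10/3) ≈ 2.0817, f(25/6) ≈ 2.2730.
Sum = Δt · [f(2.5) + f(10/3) + f(25/6)].
Sum ≈ 5.1879.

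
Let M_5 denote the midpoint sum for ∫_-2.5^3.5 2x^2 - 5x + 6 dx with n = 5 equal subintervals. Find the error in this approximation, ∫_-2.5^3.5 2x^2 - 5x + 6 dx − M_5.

Exact integral: ∫_-2.5^3.5 f(x) dx = 60.
M_5 = 58.56.
Error = 60 − 58.56 = 1.44.

1.44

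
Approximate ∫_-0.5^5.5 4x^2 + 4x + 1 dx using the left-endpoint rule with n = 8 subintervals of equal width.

Δx = (5.5 − (-0.5))/8 = 0.75.
Left endpoints: -0.5, 0.25, 1, 1.75, 2.5, 3.25, 4, 4.75.
f(-0.5) = 0, f(0.25) = 2.25, f(1) = 9, f(1.75) = 20.25, f(2.5) = 36, f(3.25) = 56.25, f(4) = 81, f(4.75) = 110.25.
Sum = Δx · [f(-0.5) + f(0.25) + f(1) + ...].
Sum = 236.25.

236.25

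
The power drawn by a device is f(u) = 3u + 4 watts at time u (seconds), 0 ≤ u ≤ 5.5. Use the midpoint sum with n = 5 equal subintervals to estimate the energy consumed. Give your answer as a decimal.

67.375

Δu = (5.5 − 0)/5 = 1.1.
Midpoints: 0.55, 1.65, 2.75, 3.85, 4.95.
f(0.55) = 5.65, f(1.65) = 8.95, f(2.75) = 12.25, f(3.85) = 15.55, f(4.95) = 18.85.
Sum = Δu · [f(0.55) + f(1.65) + f(2.75) + f(3.85) + f(4.95)].
Sum = 67.375.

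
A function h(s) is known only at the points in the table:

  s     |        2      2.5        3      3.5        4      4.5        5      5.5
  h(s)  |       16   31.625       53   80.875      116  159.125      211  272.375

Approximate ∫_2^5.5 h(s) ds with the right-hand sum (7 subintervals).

Δs = 0.5.
Sum = 0.5·[31.625 + 53 + 80.875 + 116 + 159.125 + 211 + 272.375] = 462.

462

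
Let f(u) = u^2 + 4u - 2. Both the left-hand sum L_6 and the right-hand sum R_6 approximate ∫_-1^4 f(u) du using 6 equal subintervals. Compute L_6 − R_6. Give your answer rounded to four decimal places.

-29.1667

L_6 ≈ 27.662037.
R_6 ≈ 56.828704.
L_6 − R_6 ≈ -29.1667.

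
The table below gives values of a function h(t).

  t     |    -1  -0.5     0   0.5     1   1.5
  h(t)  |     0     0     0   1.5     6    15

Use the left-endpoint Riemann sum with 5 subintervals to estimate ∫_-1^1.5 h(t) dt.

3.75

Δt = 0.5.
Sum = 0.5·[0 + 0 + 0 + 1.5 + 6] = 3.75.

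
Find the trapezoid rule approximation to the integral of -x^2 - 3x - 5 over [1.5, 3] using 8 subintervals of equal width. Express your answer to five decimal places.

Δx = (3 − 1.5)/8 = 0.1875.
f(1.5) = -11.75, f(1.6875) = -12.91015625, f(1.875) = -14.140625, f(2.0625) = -15.44140625, f(2.25) = -16.8125, f(2.4375) = -18.25390625, f(2.625) = -19.765625, f(2.8125) = -21.34765625, f(3) = -23.
T_8 = (Δx/2)·[f(x_0) + 2f(x_1) + ... + 2f(x_{7}) + f(x_8)].
Sum ≈ -25.50879.

-25.50879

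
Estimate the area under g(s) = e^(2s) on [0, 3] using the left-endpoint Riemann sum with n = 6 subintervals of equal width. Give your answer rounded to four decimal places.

Δs = (3 − 0)/6 = 0.5.
Left endpoints: 0, 0.5, 1, 1.5, 2, 2.5.
g(0) ≈ 1.0000, g(0.5) ≈ 2.7183, g(1) ≈ 7.3891, g(1.5) ≈ 20.0855, g(2) ≈ 54.5982, g(2.5) ≈ 148.4132.
Sum = Δs · [g(0) + g(0.5) + g(1) + ...].
Sum ≈ 117.1021.

117.1021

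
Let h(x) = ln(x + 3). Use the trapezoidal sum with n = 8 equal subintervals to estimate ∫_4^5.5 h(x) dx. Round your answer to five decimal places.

Δx = (5.5 − 4)/8 = 0.1875.
h(4) ≈ 1.94591, h(4.1875) ≈ 1.97234, h(4.375) ≈ 1.99810, h(4.5625) ≈ 2.02320, h(4.75) ≈ 2.04769, h(4.9375) ≈ 2.07160, h(5.125) ≈ 2.09495, h(5.3125) ≈ 2.11776, h(5.5) ≈ 2.14007.
T_8 = (Δx/2)·[h(x_0) + 2h(x_1) + ... + 2h(x_{7}) + h(x_8)].
Sum ≈ 3.06912.

3.06912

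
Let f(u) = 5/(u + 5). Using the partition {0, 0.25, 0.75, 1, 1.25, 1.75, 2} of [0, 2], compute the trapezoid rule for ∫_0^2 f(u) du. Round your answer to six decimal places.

Subinterval widths: 0.25, 0.5, 0.25, 0.25, 0.5, 0.25.
f(0) = 1, f(0.25) = 20/21, f(0.75) = 20/23, f(1) = 5/6, f(1.25) = 0.8, f(1.75) = 20/27, f(2) = 5/7.
On each subinterval the trapezoid contributes (Δu_i/2)·[f(u_{i-1}) + f(u_i)].
Sum ≈ 1.683627.

1.683627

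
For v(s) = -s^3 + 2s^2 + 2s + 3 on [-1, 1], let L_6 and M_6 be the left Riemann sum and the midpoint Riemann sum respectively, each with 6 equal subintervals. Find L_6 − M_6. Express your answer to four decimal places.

L_6 ≈ 7.074074.
M_6 ≈ 7.296296.
L_6 − M_6 ≈ -0.2222.

-0.2222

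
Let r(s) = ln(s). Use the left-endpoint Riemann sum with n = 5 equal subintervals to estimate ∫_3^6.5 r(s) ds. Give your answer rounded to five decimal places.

5.09295

Δs = (6.5 − 3)/5 = 0.7.
Left endpoints: 3, 3.7, 4.4, 5.1, 5.8.
r(3) ≈ 1.09861, r(3.7) ≈ 1.30833, r(4.4) ≈ 1.48160, r(5.1) ≈ 1.62924, r(5.8) ≈ 1.75786.
Sum = Δs · [r(3) + r(3.7) + r(4.4) + r(5.1) + r(5.8)].
Sum ≈ 5.09295.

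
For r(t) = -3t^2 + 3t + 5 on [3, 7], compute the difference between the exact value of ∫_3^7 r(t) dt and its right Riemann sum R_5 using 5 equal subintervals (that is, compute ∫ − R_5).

44.48

Exact integral: ∫_3^7 r(t) dt = -236.
R_5 = -280.48.
Error = -236 − (-280.48) = 44.48.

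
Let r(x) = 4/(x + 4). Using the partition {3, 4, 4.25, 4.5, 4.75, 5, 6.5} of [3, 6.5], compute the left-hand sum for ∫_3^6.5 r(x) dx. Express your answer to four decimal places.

1.7162

Subinterval widths: 1, 0.25, 0.25, 0.25, 0.25, 1.5.
Left endpoints: 3, 4, 4.25, 4.5, 4.75, 5.
r(3) = 4/7, r(4) = 0.5, r(4.25) = 16/33, r(4.5) = 8/17, r(4.75) = 16/35, r(5) = 4/9.
Sum = Σ Δx_i · r(x_i).
Sum ≈ 1.7162.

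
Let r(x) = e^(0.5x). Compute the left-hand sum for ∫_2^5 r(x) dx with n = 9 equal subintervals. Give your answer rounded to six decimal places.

17.394851

Δx = (5 − 2)/9 = 1/3.
Left endpoints: 2, 7/3, 8/3, 3, 10/3, 11/3, 4, 13/3, 14/3.
r(2) ≈ 2.718282, r(7/3) ≈ 3.211271, r(8/3) ≈ 3.793668, r(3) ≈ 4.481689, r(10/3) ≈ 5.294490, r(11/3) ≈ 6.254701, r(4) ≈ 7.389056, r(13/3) ≈ 8.729138, r(14/3) ≈ 10.312259.
Sum = Δx · [r(2) + r(7/3) + r(8/3) + ...].
Sum ≈ 17.394851.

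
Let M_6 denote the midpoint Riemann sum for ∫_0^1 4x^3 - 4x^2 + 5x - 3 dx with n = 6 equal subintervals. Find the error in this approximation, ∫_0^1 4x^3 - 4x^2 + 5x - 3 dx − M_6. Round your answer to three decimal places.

Exact integral: ∫_0^1 f(x) dx ≈ -0.83333.
M_6 ≈ -0.83796.
Error ≈ -0.83333 − (-0.83796) ≈ 0.005.

0.005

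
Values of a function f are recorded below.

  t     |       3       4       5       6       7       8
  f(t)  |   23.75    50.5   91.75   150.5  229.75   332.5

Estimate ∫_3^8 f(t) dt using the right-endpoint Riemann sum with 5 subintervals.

855

Δt = 1.
Sum = 1·[50.5 + 91.75 + 150.5 + 229.75 + 332.5] = 855.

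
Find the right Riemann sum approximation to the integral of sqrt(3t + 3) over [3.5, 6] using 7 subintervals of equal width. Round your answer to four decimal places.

Δt = (6 − 3.5)/7 = 5/14.
Right endpoints: 27/7, 59/14, 32/7, 69/14, 37/7, 79/14, 6.
f(27/7) ≈ 3.8173, f(59/14) ≈ 3.9551, f(32/7) ≈ 4.0883, f(69/14) ≈ 4.2173, f(37/7) ≈ 4.3425, f(79/14) ≈ 4.4641, f(6) ≈ 4.5826.
Sum = Δt · [f(27/7) + f(59/14) + f(32/7) + ...].
Sum ≈ 10.5240.

10.5240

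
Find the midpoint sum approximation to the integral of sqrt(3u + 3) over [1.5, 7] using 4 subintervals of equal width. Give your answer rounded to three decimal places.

21.582

Δu = (7 − 1.5)/4 = 1.375.
Midpoints: 2.1875, 3.5625, 4.9375, 6.3125.
f(2.1875) ≈ 3.092, f(3.5625) ≈ 3.700, f(4.9375) ≈ 4.220, f(6.3125) ≈ 4.684.
Sum = Δu · [f(2.1875) + f(3.5625) + f(4.9375) + f(6.3125)].
Sum ≈ 21.582.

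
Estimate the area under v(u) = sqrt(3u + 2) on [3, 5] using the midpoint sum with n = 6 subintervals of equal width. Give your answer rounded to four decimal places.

Δu = (5 − 3)/6 = 1/3.
Midpoints: 19/6, 3.5, 23/6, 25/6, 4.5, 29/6.
v(19/6) ≈ 3.3912, v(3.5) ≈ 3.5355, v(23/6) ≈ 3.6742, v(25/6) ≈ 3.8079, v(4.5) ≈ 3.9370, v(29/6) ≈ 4.0620.
Sum = Δu · [v(19/6) + v(3.5) + v(23/6) + ...].
Sum ≈ 7.4693.

7.4693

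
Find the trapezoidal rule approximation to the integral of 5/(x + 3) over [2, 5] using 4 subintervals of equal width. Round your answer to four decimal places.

Δx = (5 − 2)/4 = 0.75.
f(2) = 1, f(2.75) = 20/23, f(3.5) = 10/13, f(4.25) = 20/29, f(5) = 0.625.
T_4 = (Δx/2)·[f(x_0) + 2f(x_1) + 2f(x_2) + 2f(x_3) + f(x_4)].
Sum ≈ 2.3557.

2.3557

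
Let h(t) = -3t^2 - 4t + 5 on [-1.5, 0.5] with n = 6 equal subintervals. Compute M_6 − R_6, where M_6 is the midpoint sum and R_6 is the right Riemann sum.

M_6 ≈ 10.55556.
R_6 ≈ 10.05556.
M_6 − R_6 = 0.5.

0.5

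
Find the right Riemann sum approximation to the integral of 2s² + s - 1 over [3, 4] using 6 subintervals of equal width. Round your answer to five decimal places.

28.42593

Δs = (4 − 3)/6 = 1/6.
Right endpoints: 19/6, 10/3, 3.5, 11/3, 23/6, 4.
f(19/6) = 200/9, f(10/3) = 221/9, f(3.5) = 27, f(11/3) = 266/9, f(23/6) = 290/9, f(4) = 35.
Sum = Δs · [f(19/6) + f(10/3) + f(3.5) + ...].
Sum ≈ 28.42593.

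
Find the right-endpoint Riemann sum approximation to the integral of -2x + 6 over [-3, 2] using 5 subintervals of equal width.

30

Δx = (2 − (-3))/5 = 1.
Right endpoints: -2, -1, 0, 1, 2.
f(-2) = 10, f(-1) = 8, f(0) = 6, f(1) = 4, f(2) = 2.
Sum = Δx · [f(-2) + f(-1) + f(0) + f(1) + f(2)].
Sum = 30.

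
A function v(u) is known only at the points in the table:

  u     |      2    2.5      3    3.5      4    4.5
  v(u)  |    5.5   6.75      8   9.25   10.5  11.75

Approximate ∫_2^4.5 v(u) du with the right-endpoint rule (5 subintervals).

23.125

Δu = 0.5.
Sum = 0.5·[6.75 + 8 + 9.25 + 10.5 + 11.75] = 23.125.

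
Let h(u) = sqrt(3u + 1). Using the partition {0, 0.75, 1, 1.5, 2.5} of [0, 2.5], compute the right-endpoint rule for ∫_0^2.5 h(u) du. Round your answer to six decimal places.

Subinterval widths: 0.75, 0.25, 0.5, 1.
Right endpoints: 0.75, 1, 1.5, 2.5.
h(0.75) ≈ 1.802776, h(1) ≈ 2.000000, h(1.5) ≈ 2.345208, h(2.5) ≈ 2.915476.
Sum = Σ Δu_i · h(u_i).
Sum ≈ 5.940162.

5.940162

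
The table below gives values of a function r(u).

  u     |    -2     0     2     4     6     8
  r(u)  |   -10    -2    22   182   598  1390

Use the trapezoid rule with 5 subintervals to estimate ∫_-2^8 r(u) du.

2980

Δu = 2.
T_5 = (2/2)·[(-10) + 2·(-2) + 2·22 + 2·182 + 2·598 + 1390] = 2980.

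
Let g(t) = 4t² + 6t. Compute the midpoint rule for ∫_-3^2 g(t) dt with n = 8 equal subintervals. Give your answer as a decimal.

Δt = (2 − (-3))/8 = 0.625.
Midpoints: -2.6875, -2.0625, -1.4375, -0.8125, -0.1875, 0.4375, 1.0625, 1.6875.
g(-2.6875) = 12.765625, g(-2.0625) = 4.640625, g(-1.4375) = -0.359375, g(-0.8125) = -2.234375, g(-0.1875) = -0.984375, g(0.4375) = 3.390625, g(1.0625) = 10.890625, g(1.6875) = 21.515625.
Sum = Δt · [g(-2.6875) + g(-2.0625) + g(-1.4375) + ...].
Sum = 31.015625.

31.015625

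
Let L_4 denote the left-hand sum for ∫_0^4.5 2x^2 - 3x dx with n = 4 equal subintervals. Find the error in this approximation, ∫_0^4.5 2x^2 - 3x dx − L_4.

13.2890625

Exact integral: ∫_0^4.5 f(x) dx = 30.375.
L_4 = 17.0859375.
Error = 30.375 − 17.0859375 = 13.2890625.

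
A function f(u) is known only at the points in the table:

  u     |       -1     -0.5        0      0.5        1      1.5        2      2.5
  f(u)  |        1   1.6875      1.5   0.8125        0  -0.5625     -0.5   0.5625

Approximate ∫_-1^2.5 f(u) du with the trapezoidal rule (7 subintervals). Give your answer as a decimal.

Δu = 0.5.
T_7 = (0.5/2)·[1 + 2·1.6875 + 2·1.5 + 2·0.8125 + 2·0 + 2·(-0.5625) + 2·(-0.5) + 0.5625] = 1.859375.

1.859375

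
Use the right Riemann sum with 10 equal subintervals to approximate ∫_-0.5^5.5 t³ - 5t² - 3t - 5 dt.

-123.3

Δt = (5.5 − (-0.5))/10 = 0.6.
Right endpoints: 0.1, 0.7, 1.3, 1.9, 2.5, 3.1, 3.7, 4.3, 4.9, 5.5.
f(0.1) = -5.349, f(0.7) = -9.207, f(1.3) = -15.153, f(1.9) = -21.891, f(2.5) = -28.125, f(3.1) = -32.559, f(3.7) = -33.897, f(4.3) = -30.843, f(4.9) = -22.101, f(5.5) = -6.375.
Sum = Δt · [f(0.1) + f(0.7) + f(1.3) + ...].
Sum = -123.3.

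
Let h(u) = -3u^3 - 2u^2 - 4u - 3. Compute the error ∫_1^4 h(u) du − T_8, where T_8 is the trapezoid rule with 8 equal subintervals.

Exact integral: ∫_1^4 h(u) du = -272.25.
T_8 = -273.97265625.
Error = -272.25 − (-273.97265625) = 1.72265625.

1.72265625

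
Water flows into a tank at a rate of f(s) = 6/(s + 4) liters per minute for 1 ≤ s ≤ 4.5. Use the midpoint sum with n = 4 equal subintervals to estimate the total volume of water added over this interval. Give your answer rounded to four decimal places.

3.1788

Δs = (4.5 − 1)/4 = 0.875.
Midpoints: 1.4375, 2.3125, 3.1875, 4.0625.
f(1.4375) = 32/29, f(2.3125) = 96/101, f(3.1875) = 96/115, f(4.0625) = 32/43.
Sum = Δs · [f(1.4375) + f(2.3125) + f(3.1875) + f(4.0625)].
Sum ≈ 3.1788.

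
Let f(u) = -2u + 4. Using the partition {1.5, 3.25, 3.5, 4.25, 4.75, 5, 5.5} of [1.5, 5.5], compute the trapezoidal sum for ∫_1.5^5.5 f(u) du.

Subinterval widths: 1.75, 0.25, 0.75, 0.5, 0.25, 0.5.
f(1.5) = 1, f(3.25) = -2.5, f(3.5) = -3, f(4.25) = -4.5, f(4.75) = -5.5, f(5) = -6, f(5.5) = -7.
On each subinterval the trapezoid contributes (Δu_i/2)·[f(u_{i-1}) + f(u_i)].
Sum = -12.

-12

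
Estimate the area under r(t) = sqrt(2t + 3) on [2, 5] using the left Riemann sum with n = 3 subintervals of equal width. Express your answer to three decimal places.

Δt = (5 − 2)/3 = 1.
Left endpoints: 2, 3, 4.
r(2) ≈ 2.646, r(3) ≈ 3.000, r(4) ≈ 3.317.
Sum = Δt · [r(2) + r(3) + r(4)].
Sum ≈ 8.962.

8.962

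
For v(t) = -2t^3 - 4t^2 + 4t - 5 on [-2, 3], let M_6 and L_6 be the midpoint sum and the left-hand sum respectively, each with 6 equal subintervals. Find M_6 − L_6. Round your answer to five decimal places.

M_6 ≈ -92.1412037.
L_6 ≈ -69.0509259.
M_6 − L_6 ≈ -23.09028.

-23.09028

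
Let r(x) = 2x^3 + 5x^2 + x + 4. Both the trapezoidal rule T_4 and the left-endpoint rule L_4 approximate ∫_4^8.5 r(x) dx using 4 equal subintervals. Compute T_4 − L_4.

T_4 ≈ 3485.3730469.
L_4 ≈ 2705.7480469.
T_4 − L_4 = 779.625.

779.625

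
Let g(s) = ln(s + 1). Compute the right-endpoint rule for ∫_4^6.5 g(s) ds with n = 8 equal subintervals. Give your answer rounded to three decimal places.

4.627

Δs = (6.5 − 4)/8 = 0.3125.
Right endpoints: 4.3125, 4.625, 4.9375, 5.25, 5.5625, 5.875, 6.1875, 6.5.
g(4.3125) ≈ 1.670, g(4.625) ≈ 1.727, g(4.9375) ≈ 1.781, g(5.25) ≈ 1.833, g(5.5625) ≈ 1.881, g(5.875) ≈ 1.928, g(6.1875) ≈ 1.972, g(6.5) ≈ 2.015.
Sum = Δs · [g(4.3125) + g(4.625) + g(4.9375) + ...].
Sum ≈ 4.627.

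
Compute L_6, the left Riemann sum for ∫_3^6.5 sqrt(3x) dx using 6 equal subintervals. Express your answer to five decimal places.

12.71798

Δx = (6.5 − 3)/6 = 7/12.
Left endpoints: 3, 43/12, 25/6, 4.75, 16/3, 71/12.
f(3) ≈ 3.00000, f(43/12) ≈ 3.27872, f(25/6) ≈ 3.53553, f(4.75) ≈ 3.77492, f(16/3) ≈ 4.00000, f(71/12) ≈ 4.21307.
Sum = Δx · [f(3) + f(43/12) + f(25/6) + ...].
Sum ≈ 12.71798.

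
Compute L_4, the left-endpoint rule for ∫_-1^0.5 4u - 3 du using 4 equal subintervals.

-7.125

Δu = (0.5 − (-1))/4 = 0.375.
Left endpoints: -1, -0.625, -0.25, 0.125.
f(-1) = -7, f(-0.625) = -5.5, f(-0.25) = -4, f(0.125) = -2.5.
Sum = Δu · [f(-1) + f(-0.625) + f(-0.25) + f(0.125)].
Sum = -7.125.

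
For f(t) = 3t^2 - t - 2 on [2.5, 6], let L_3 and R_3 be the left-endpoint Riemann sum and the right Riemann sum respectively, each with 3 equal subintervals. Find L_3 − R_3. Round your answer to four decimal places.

L_3 ≈ 130.861111.
R_3 ≈ 230.902778.
L_3 − R_3 ≈ -100.0417.

-100.0417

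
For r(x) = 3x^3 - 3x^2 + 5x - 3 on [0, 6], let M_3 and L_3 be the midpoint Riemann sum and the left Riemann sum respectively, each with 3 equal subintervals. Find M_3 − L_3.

M_3 = 780.
L_3 = 354.
M_3 − L_3 = 426.

426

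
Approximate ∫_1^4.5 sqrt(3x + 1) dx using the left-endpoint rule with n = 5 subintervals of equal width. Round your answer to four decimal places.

Δx = (4.5 − 1)/5 = 0.7.
Left endpoints: 1, 1.7, 2.4, 3.1, 3.8.
f(1) ≈ 2.0000, f(1.7) ≈ 2.4698, f(2.4) ≈ 2.8636, f(3.1) ≈ 3.2094, f(3.8) ≈ 3.5214.
Sum = Δx · [f(1) + f(1.7) + f(2.4) + f(3.1) + f(3.8)].
Sum ≈ 9.8449.

9.8449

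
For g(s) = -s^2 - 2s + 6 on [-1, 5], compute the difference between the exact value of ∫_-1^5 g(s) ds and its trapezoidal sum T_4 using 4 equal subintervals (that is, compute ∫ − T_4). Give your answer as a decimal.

2.25

Exact integral: ∫_-1^5 g(s) ds = -30.
T_4 = -32.25.
Error = -30 − (-32.25) = 2.25.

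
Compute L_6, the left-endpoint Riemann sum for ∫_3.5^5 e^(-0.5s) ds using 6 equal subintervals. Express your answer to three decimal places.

Δs = (5 − 3.5)/6 = 0.25.
Left endpoints: 3.5, 3.75, 4, 4.25, 4.5, 4.75.
f(3.5) ≈ 0.174, f(3.75) ≈ 0.153, f(4) ≈ 0.135, f(4.25) ≈ 0.119, f(4.5) ≈ 0.105, f(4.75) ≈ 0.093.
Sum = Δs · [f(3.5) + f(3.75) + f(4) + ...].
Sum ≈ 0.195.

0.195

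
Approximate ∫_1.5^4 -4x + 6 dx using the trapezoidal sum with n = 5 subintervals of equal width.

Δx = (4 − 1.5)/5 = 0.5.
f(1.5) = 0, f(2) = -2, f(2.5) = -4, f(3) = -6, f(3.5) = -8, f(4) = -10.
T_5 = (Δx/2)·[f(x_0) + 2f(x_1) + ... + 2f(x_{4}) + f(x_5)].
Sum = -12.5.

-12.5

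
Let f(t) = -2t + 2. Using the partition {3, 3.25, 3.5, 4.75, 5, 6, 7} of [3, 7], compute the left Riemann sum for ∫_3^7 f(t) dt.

Subinterval widths: 0.25, 0.25, 1.25, 0.25, 1, 1.
Left endpoints: 3, 3.25, 3.5, 4.75, 5, 6.
f(3) = -4, f(3.25) = -4.5, f(3.5) = -5, f(4.75) = -7.5, f(5) = -8, f(6) = -10.
Sum = Σ Δt_i · f(t_i).
Sum = -28.25.

-28.25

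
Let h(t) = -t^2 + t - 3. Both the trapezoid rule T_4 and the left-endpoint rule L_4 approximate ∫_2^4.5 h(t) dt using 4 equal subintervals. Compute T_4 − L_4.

-4.296875

T_4 = -27.24609375.
L_4 = -22.94921875.
T_4 − L_4 = -4.296875.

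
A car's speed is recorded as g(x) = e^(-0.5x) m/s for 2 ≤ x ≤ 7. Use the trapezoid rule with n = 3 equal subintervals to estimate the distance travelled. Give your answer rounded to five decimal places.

0.71400

Δx = (7 − 2)/3 = 5/3.
g(2) ≈ 0.36788, g(11/3) ≈ 0.15988, g(16/3) ≈ 0.06948, g(7) ≈ 0.03020.
T_3 = (Δx/2)·[g(x_0) + 2g(x_1) + 2g(x_2) + g(x_3)].
Sum ≈ 0.71400.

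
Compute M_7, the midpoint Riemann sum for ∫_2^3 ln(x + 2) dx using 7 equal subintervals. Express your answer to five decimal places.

1.50205

Δx = (3 − 2)/7 = 1/7.
Midpoints: 29/14, 31/14, 33/14, 2.5, 37/14, 39/14, 41/14.
f(29/14) ≈ 1.40399, f(31/14) ≈ 1.43848, f(33/14) ≈ 1.47182, f(2.5) ≈ 1.50408, f(37/14) ≈ 1.53533, f(39/14) ≈ 1.56564, f(41/14) ≈ 1.59505.
Sum = Δx · [f(29/14) + f(31/14) + f(33/14) + ...].
Sum ≈ 1.50205.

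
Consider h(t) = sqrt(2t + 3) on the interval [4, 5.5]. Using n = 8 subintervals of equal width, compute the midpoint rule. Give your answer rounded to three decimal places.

5.300

Δt = (5.5 − 4)/8 = 0.1875.
Midpoints: 4.09375, 4.28125, 4.46875, 4.65625, 4.84375, 5.03125, 5.21875, 5.40625.
h(4.09375) ≈ 3.345, h(4.28125) ≈ 3.400, h(4.46875) ≈ 3.455, h(4.65625) ≈ 3.509, h(4.84375) ≈ 3.562, h(5.03125) ≈ 3.614, h(5.21875) ≈ 3.666, h(5.40625) ≈ 3.717.
Sum = Δt · [h(4.09375) + h(4.28125) + h(4.46875) + ...].
Sum ≈ 5.300.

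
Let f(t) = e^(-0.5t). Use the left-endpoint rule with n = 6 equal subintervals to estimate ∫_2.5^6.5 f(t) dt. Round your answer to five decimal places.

0.58262

Δt = (6.5 − 2.5)/6 = 2/3.
Left endpoints: 2.5, 19/6, 23/6, 4.5, 31/6, 35/6.
f(2.5) ≈ 0.28650, f(19/6) ≈ 0.20529, f(23/6) ≈ 0.14710, f(4.5) ≈ 0.10540, f(31/6) ≈ 0.07552, f(35/6) ≈ 0.05411.
Sum = Δt · [f(2.5) + f(19/6) + f(23/6) + ...].
Sum ≈ 0.58262.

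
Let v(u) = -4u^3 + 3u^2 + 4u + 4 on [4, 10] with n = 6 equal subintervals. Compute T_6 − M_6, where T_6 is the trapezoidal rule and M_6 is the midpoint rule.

-121.5

T_6 = -8697.
M_6 = -8575.5.
T_6 − M_6 = -121.5.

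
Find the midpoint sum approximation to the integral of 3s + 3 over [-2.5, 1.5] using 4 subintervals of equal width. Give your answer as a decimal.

Δs = (1.5 − (-2.5))/4 = 1.
Midpoints: -2, -1, 0, 1.
f(-2) = -3, f(-1) = 0, f(0) = 3, f(1) = 6.
Sum = Δs · [f(-2) + f(-1) + f(0) + f(1)].
Sum = 6.

6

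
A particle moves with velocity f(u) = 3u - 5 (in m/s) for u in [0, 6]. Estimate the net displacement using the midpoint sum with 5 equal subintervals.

Δu = (6 − 0)/5 = 1.2.
Midpoints: 0.6, 1.8, 3, 4.2, 5.4.
f(0.6) = -3.2, f(1.8) = 0.4, f(3) = 4, f(4.2) = 7.6, f(5.4) = 11.2.
Sum = Δu · [f(0.6) + f(1.8) + f(3) + f(4.2) + f(5.4)].
Sum = 24.

24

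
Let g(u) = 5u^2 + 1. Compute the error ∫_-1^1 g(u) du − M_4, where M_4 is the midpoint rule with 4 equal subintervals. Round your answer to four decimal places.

Exact integral: ∫_-1^1 g(u) du ≈ 5.333333.
M_4 = 5.125.
Error ≈ 5.333333 − 5.125 ≈ 0.2083.

0.2083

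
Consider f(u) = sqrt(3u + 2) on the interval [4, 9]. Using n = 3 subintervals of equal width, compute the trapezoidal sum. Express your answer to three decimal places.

Δu = (9 − 4)/3 = 5/3.
f(4) ≈ 3.742, f(17/3) ≈ 4.359, f(22/3) ≈ 4.899, f(9) ≈ 5.385.
T_3 = (Δu/2)·[f(u_0) + 2f(u_1) + 2f(u_2) + f(u_3)].
Sum ≈ 23.035.

23.035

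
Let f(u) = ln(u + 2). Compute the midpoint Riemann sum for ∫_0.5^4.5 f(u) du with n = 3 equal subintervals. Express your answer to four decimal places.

5.8938

Δu = (4.5 − 0.5)/3 = 4/3.
Midpoints: 7/6, 2.5, 23/6.
f(7/6) ≈ 1.1527, f(2.5) ≈ 1.5041, f(23/6) ≈ 1.7636.
Sum = Δu · [f(7/6) + f(2.5) + f(23/6)].
Sum ≈ 5.8938.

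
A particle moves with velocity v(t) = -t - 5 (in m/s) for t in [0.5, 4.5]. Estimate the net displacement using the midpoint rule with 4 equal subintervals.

-30

Δt = (4.5 − 0.5)/4 = 1.
Midpoints: 1, 2, 3, 4.
v(1) = -6, v(2) = -7, v(3) = -8, v(4) = -9.
Sum = Δt · [v(1) + v(2) + v(3) + v(4)].
Sum = -30.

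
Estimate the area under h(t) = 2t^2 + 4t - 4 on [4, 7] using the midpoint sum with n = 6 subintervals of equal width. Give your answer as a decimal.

Δt = (7 − 4)/6 = 0.5.
Midpoints: 4.25, 4.75, 5.25, 5.75, 6.25, 6.75.
h(4.25) = 49.125, h(4.75) = 60.125, h(5.25) = 72.125, h(5.75) = 85.125, h(6.25) = 99.125, h(6.75) = 114.125.
Sum = Δt · [h(4.25) + h(4.75) + h(5.25) + ...].
Sum = 239.875.

239.875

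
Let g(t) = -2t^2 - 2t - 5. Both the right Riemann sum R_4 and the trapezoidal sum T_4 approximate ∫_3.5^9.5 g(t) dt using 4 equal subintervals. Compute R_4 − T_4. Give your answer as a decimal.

-126

R_4 = -781.5.
T_4 = -655.5.
R_4 − T_4 = -126.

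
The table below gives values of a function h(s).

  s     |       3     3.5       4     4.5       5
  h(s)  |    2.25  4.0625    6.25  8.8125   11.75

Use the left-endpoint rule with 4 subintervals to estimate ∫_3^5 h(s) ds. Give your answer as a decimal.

Δs = 0.5.
Sum = 0.5·[2.25 + 4.0625 + 6.25 + 8.8125] = 10.6875.

10.6875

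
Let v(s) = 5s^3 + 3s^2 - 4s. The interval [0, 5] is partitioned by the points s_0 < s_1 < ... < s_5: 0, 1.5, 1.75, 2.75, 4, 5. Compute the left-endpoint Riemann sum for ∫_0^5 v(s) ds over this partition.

Subinterval widths: 1.5, 0.25, 1, 1.25, 1.
Left endpoints: 0, 1.5, 1.75, 2.75, 4.
v(0) = 0, v(1.5) = 17.625, v(1.75) = 28.984375, v(2.75) = 115.671875, v(4) = 352.
Sum = Σ Δs_i · v(s_i).
Sum = 529.98046875.

529.98046875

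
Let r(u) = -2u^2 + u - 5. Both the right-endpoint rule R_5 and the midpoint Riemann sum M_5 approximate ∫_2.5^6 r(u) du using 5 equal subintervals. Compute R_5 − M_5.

R_5 = -156.38.
M_5 = -135.9225.
R_5 − M_5 = -20.4575.

-20.4575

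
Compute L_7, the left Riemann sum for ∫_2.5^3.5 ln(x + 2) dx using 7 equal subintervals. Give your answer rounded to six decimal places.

1.593364

Δx = (3.5 − 2.5)/7 = 1/7.
Left endpoints: 2.5, 37/14, 39/14, 41/14, 43/14, 45/14, 47/14.
f(2.5) ≈ 1.504077, f(37/14) ≈ 1.535330, f(39/14) ≈ 1.565635, f(41/14) ≈ 1.595049, f(43/14) ≈ 1.623623, f(45/14) ≈ 1.651402, f(47/14) ≈ 1.678431.
Sum = Δx · [f(2.5) + f(37/14) + f(39/14) + ...].
Sum ≈ 1.593364.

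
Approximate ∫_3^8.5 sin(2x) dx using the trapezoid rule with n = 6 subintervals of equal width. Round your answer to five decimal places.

0.43412

Δx = (8.5 − 3)/6 = 11/12.
f(3) ≈ -0.27942, f(47/12) ≈ 0.99979, f(29/6) ≈ -0.23954, f(5.75) ≈ -0.87545, f(20/3) ≈ 0.69395, f(91/12) ≈ 0.51525, f(8.5) ≈ -0.96140.
T_6 = (Δx/2)·[f(x_0) + 2f(x_1) + ... + 2f(x_{5}) + f(x_6)].
Sum ≈ 0.43412.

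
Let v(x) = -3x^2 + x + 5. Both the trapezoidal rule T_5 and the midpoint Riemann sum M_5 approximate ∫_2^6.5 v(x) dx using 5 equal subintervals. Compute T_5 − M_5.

T_5 = -226.8225.
M_5 = -224.08875.
T_5 − M_5 = -2.73375.

-2.73375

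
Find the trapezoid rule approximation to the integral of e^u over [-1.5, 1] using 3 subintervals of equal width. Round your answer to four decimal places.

Δu = (1 − (-1.5))/3 = 5/6.
f(-1.5) ≈ 0.2231, f(-2/3) ≈ 0.5134, f(1/6) ≈ 1.1814, f(1) ≈ 2.7183.
T_3 = (Δu/2)·[f(u_0) + 2f(u_1) + 2f(u_2) + f(u_3)].
Sum ≈ 2.6379.

2.6379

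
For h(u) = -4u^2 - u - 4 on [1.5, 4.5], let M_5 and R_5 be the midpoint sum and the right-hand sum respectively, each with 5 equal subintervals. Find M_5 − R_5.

23.58

M_5 = -137.64.
R_5 = -161.22.
M_5 − R_5 = 23.58.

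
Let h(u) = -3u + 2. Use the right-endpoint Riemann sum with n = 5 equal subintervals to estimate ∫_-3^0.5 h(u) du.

Δu = (0.5 − (-3))/5 = 0.7.
Right endpoints: -2.3, -1.6, -0.9, -0.2, 0.5.
h(-2.3) = 8.9, h(-1.6) = 6.8, h(-0.9) = 4.7, h(-0.2) = 2.6, h(0.5) = 0.5.
Sum = Δu · [h(-2.3) + h(-1.6) + h(-0.9) + h(-0.2) + h(0.5)].
Sum = 16.45.

16.45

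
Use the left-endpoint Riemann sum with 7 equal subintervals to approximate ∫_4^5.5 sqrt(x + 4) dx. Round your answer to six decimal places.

4.408453

Δx = (5.5 − 4)/7 = 3/14.
Left endpoints: 4, 59/14, 31/7, 65/14, 34/7, 71/14, 37/7.
f(4) ≈ 2.828427, f(59/14) ≈ 2.866058, f(31/7) ≈ 2.903200, f(65/14) ≈ 2.939874, f(34/7) ≈ 2.976095, f(71/14) ≈ 3.011881, f(37/7) ≈ 3.047247.
Sum = Δx · [f(4) + f(59/14) + f(31/7) + ...].
Sum ≈ 4.408453.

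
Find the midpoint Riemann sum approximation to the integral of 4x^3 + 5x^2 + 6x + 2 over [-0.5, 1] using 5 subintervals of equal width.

Δx = (1 − (-0.5))/5 = 0.3.
Midpoints: -0.35, -0.05, 0.25, 0.55, 0.85.
f(-0.35) = 0.341, f(-0.05) = 1.712, f(0.25) = 3.875, f(0.55) = 7.478, f(0.85) = 13.169.
Sum = Δx · [f(-0.35) + f(-0.05) + f(0.25) + f(0.55) + f(0.85)].
Sum = 7.9725.

7.9725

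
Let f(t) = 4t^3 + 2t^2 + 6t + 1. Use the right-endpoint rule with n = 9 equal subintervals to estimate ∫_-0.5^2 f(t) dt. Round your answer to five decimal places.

43.09671

Δt = (2 − (-0.5))/9 = 5/18.
Right endpoints: -2/9, 1/18, 1/3, 11/18, 8/9, 7/6, 13/9, 31/18, 2.
f(-2/9) = -203/729, f(1/18) = 977/729, f(1/3) = 91/27, f(11/18) = 4612/729, f(8/9) = 7817/729, f(7/6) = 461/27, f(13/9) = 18877/729, f(31/18) = 27482/729, f(2) = 53.
Sum = Δt · [f(-2/9) + f(1/18) + f(1/3) + ...].
Sum ≈ 43.09671.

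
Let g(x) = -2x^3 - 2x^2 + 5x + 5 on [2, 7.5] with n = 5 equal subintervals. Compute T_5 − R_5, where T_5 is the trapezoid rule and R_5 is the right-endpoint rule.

497.6125

T_5 = -1725.6525.
R_5 = -2223.265.
T_5 − R_5 = 497.6125.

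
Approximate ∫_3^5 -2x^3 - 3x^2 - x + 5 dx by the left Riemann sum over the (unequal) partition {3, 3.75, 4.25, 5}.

Subinterval widths: 0.75, 0.5, 0.75.
Left endpoints: 3, 3.75, 4.25.
f(3) = -79, f(3.75) = -146.40625, f(4.25) = -206.96875.
Sum = Σ Δx_i · f(x_i).
Sum = -287.6796875.

-287.6796875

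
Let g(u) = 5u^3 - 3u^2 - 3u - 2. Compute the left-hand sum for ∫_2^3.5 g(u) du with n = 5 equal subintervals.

96.42

Δu = (3.5 − 2)/5 = 0.3.
Left endpoints: 2, 2.3, 2.6, 2.9, 3.2.
g(2) = 20, g(2.3) = 36.065, g(2.6) = 57.8, g(2.9) = 86.015, g(3.2) = 121.52.
Sum = Δu · [g(2) + g(2.3) + g(2.6) + g(2.9) + g(3.2)].
Sum = 96.42.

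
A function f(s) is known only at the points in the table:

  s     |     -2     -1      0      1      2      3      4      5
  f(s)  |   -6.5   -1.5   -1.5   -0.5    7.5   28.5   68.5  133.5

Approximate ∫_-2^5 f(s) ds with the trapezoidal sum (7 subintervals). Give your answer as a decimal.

164.5

Δs = 1.
T_7 = (1/2)·[(-6.5) + 2·(-1.5) + 2·(-1.5) + 2·(-0.5) + 2·7.5 + 2·28.5 + 2·68.5 + 133.5] = 164.5.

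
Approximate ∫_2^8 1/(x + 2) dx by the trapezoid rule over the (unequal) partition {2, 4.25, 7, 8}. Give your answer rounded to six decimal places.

Subinterval widths: 2.25, 2.75, 1.
f(2) = 0.25, f(4.25) = 0.16, f(7) = 1/9, f(8) = 0.1.
On each subinterval the trapezoid contributes (Δx_i/2)·[f(x_{i-1}) + f(x_i)].
Sum ≈ 0.939583.

0.939583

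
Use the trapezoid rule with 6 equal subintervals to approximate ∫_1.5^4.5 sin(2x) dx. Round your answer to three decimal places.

-0.036

Δx = (4.5 − 1.5)/6 = 0.5.
f(1.5) ≈ 0.141, f(2) ≈ -0.757, f(2.5) ≈ -0.959, f(3) ≈ -0.279, f(3.5) ≈ 0.657, f(4) ≈ 0.989, f(4.5) ≈ 0.412.
T_6 = (Δx/2)·[f(x_0) + 2f(x_1) + ... + 2f(x_{5}) + f(x_6)].
Sum ≈ -0.036.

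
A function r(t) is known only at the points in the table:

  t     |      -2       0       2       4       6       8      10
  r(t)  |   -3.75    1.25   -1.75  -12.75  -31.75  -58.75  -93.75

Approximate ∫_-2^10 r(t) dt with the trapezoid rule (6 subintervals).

-305

Δt = 2.
T_6 = (2/2)·[(-3.75) + 2·1.25 + 2·(-1.75) + 2·(-12.75) + 2·(-31.75) + 2·(-58.75) + (-93.75)] = -305.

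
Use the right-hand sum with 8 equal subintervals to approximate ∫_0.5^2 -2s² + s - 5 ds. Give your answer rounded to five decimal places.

Δs = (2 − 0.5)/8 = 0.1875.
Right endpoints: 0.6875, 0.875, 1.0625, 1.25, 1.4375, 1.625, 1.8125, 2.
f(0.6875) = -5.2578125, f(0.875) = -5.65625, f(1.0625) = -6.1953125, f(1.25) = -6.875, f(1.4375) = -7.6953125, f(1.625) = -8.65625, f(1.8125) = -9.7578125, f(2) = -11.
Sum = Δs · [f(0.6875) + f(0.875) + f(1.0625) + ...].
Sum ≈ -11.45508.

-11.45508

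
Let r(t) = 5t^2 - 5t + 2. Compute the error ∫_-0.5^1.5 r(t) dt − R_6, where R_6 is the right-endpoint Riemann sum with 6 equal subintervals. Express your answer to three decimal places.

Exact integral: ∫_-0.5^1.5 r(t) dt ≈ 4.83333.
R_6 ≈ 5.01852.
Error ≈ 4.83333 − 5.01852 ≈ -0.185.

-0.185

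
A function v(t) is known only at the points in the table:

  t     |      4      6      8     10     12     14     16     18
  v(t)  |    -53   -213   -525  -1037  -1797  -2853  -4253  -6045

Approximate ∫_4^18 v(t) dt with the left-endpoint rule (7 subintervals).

-21462

Δt = 2.
Sum = 2·[(-53) + (-213) + (-525) + (-1037) + (-1797) + (-2853) + (-4253)] = -21462.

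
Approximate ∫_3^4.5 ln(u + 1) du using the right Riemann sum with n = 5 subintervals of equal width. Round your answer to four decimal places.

2.3782

Δu = (4.5 − 3)/5 = 0.3.
Right endpoints: 3.3, 3.6, 3.9, 4.2, 4.5.
f(3.3) ≈ 1.4586, f(3.6) ≈ 1.5261, f(3.9) ≈ 1.5892, f(4.2) ≈ 1.6487, f(4.5) ≈ 1.7047.
Sum = Δu · [f(3.3) + f(3.6) + f(3.9) + f(4.2) + f(4.5)].
Sum ≈ 2.3782.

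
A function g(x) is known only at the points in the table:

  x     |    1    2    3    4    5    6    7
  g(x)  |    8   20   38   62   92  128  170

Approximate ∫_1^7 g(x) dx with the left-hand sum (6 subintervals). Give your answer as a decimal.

348

Δx = 1.
Sum = 1·[8 + 20 + 38 + 62 + 92 + 128] = 348.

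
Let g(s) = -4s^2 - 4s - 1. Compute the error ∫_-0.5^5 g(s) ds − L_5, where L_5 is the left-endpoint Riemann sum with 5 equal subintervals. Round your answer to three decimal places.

-62.113

Exact integral: ∫_-0.5^5 g(s) ds ≈ -221.83333.
L_5 = -159.72.
Error ≈ -221.83333 − (-159.72) ≈ -62.113.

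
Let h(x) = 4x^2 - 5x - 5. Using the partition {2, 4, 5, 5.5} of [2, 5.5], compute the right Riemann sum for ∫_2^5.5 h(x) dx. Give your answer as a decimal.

192.25

Subinterval widths: 2, 1, 0.5.
Right endpoints: 4, 5, 5.5.
h(4) = 39, h(5) = 70, h(5.5) = 88.5.
Sum = Σ Δx_i · h(x_i).
Sum = 192.25.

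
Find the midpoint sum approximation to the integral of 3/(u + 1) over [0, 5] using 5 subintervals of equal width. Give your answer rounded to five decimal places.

Δu = (5 − 0)/5 = 1.
Midpoints: 0.5, 1.5, 2.5, 3.5, 4.5.
f(0.5) = 2, f(1.5) = 1.2, f(2.5) = 6/7, f(3.5) = 2/3, f(4.5) = 6/11.
Sum = Δu · [f(0.5) + f(1.5) + f(2.5) + f(3.5) + f(4.5)].
Sum ≈ 5.26926.

5.26926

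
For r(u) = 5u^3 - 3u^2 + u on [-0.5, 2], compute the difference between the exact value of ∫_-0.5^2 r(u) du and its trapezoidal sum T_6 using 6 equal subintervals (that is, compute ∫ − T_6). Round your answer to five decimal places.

Exact integral: ∫_-0.5^2 r(u) du = 13.671875.
T_6 ≈ 14.2686632.
Error ≈ 13.671875 − 14.2686632 ≈ -0.59679.

-0.59679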